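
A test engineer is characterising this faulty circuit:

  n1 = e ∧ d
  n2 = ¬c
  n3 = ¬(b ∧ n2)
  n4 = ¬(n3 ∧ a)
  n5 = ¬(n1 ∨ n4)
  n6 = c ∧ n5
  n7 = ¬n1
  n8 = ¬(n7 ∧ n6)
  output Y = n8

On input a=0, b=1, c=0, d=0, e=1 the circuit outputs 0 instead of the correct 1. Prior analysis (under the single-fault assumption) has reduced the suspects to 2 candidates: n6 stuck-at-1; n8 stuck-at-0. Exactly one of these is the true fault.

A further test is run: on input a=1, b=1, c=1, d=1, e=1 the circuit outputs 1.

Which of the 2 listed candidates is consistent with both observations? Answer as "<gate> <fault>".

n6 stuck-at-1

Evaluate each candidate on input a=1, b=1, c=1, d=1, e=1:
  n6 stuck-at-1: n1=1, n2=0, n3=1, n4=0, n5=0, n6=1 [stuck-at-1], n7=0, n8=1 → 1 — matches
  n8 stuck-at-0: n1=1, n2=0, n3=1, n4=0, n5=0, n6=0, n7=0, n8=0 [stuck-at-0] → 0 — eliminated
Only n6 stuck-at-1 reproduces the observed 1.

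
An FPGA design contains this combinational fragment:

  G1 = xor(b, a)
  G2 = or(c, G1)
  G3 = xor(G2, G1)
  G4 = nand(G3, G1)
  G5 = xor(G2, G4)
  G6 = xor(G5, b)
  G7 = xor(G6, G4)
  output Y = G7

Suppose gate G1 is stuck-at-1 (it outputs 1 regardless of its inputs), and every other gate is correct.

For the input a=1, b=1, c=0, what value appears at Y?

0

Propagate with G1 forced: G1=1 [stuck-at-1], G2=1, G3=0, G4=1, G5=0, G6=1, G7=0.
So Y = 0. (Without the fault it would be 1.)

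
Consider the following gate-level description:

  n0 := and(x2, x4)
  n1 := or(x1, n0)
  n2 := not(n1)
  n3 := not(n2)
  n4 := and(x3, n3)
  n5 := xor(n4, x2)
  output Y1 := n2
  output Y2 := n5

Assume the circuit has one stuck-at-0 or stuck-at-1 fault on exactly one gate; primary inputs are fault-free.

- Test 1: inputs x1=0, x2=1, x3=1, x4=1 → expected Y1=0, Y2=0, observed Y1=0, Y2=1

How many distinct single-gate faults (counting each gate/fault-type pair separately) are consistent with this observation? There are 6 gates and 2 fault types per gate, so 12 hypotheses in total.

Fault-free: n0=1, n1=1, n2=0, n3=1, n4=1, n5=0 → Y1=0, Y2=0. Observed Y1=0, Y2=1.
  n0 stuck-at-0: output Y1=1, Y2=1 ✗
  n0 stuck-at-1: output Y1=0, Y2=0 ✗
  n1 stuck-at-0: output Y1=1, Y2=1 ✗
  n1 stuck-at-1: output Y1=0, Y2=0 ✗
  n2 stuck-at-0: output Y1=0, Y2=0 ✗
  n2 stuck-at-1: output Y1=1, Y2=1 ✗
  n3 stuck-at-0: output Y1=0, Y2=1 ✓
  n3 stuck-at-1: output Y1=0, Y2=0 ✗
  n4 stuck-at-0: output Y1=0, Y2=1 ✓
  n4 stuck-at-1: output Y1=0, Y2=0 ✗
  n5 stuck-at-0: output Y1=0, Y2=0 ✗
  n5 stuck-at-1: output Y1=0, Y2=1 ✓
Consistent faults: {n3 stuck-at-0, n4 stuck-at-0, n5 stuck-at-1} — 3 in all.

3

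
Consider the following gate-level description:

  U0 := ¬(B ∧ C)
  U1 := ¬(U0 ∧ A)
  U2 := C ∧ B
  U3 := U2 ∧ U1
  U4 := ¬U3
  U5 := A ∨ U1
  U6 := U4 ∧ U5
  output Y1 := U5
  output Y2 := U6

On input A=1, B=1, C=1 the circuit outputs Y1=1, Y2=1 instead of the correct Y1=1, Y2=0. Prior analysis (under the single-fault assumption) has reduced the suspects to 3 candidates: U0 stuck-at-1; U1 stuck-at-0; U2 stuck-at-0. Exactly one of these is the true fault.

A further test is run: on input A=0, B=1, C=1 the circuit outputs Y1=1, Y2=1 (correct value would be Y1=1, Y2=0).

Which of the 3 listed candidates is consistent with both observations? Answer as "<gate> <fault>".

Evaluate each candidate on input A=0, B=1, C=1:
  U0 stuck-at-1: U0=1 [stuck-at-1], U1=1, U2=1, U3=1, U4=0, U5=1, U6=0 → Y1=1, Y2=0 — eliminated
  U1 stuck-at-0: U0=0, U1=0 [stuck-at-0], U2=1, U3=0, U4=1, U5=0, U6=0 → Y1=0, Y2=0 — eliminated
  U2 stuck-at-0: U0=0, U1=1, U2=0 [stuck-at-0], U3=0, U4=1, U5=1, U6=1 → Y1=1, Y2=1 — matches
Only U2 stuck-at-0 reproduces the observed Y1=1, Y2=1.

U2 stuck-at-0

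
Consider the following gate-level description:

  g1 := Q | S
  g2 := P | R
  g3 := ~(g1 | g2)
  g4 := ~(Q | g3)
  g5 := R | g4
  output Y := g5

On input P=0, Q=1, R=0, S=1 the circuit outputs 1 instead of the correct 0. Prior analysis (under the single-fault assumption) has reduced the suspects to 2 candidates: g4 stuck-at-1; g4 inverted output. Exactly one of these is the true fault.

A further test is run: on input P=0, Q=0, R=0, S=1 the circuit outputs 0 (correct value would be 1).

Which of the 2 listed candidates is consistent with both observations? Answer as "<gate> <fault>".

g4 inverted output

Evaluate each candidate on input P=0, Q=0, R=0, S=1:
  g4 stuck-at-1: g1=1, g2=0, g3=0, g4=1 [stuck-at-1], g5=1 → 1 — eliminated
  g4 inverted output: g1=1, g2=0, g3=0, g4=0 [inverted output], g5=0 → 0 — matches
Only g4 inverted output reproduces the observed 0.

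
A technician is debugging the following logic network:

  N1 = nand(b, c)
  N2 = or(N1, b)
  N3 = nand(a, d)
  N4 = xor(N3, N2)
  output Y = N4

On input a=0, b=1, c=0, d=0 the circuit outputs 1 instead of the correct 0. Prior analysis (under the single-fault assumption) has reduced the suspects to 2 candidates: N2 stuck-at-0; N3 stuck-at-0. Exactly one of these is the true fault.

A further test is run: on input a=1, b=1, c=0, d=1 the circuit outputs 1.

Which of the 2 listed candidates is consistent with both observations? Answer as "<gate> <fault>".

N3 stuck-at-0

Evaluate each candidate on input a=1, b=1, c=0, d=1:
  N2 stuck-at-0: N1=1, N2=0 [stuck-at-0], N3=0, N4=0 → 0 — eliminated
  N3 stuck-at-0: N1=1, N2=1, N3=0 [stuck-at-0], N4=1 → 1 — matches
Only N3 stuck-at-0 reproduces the observed 1.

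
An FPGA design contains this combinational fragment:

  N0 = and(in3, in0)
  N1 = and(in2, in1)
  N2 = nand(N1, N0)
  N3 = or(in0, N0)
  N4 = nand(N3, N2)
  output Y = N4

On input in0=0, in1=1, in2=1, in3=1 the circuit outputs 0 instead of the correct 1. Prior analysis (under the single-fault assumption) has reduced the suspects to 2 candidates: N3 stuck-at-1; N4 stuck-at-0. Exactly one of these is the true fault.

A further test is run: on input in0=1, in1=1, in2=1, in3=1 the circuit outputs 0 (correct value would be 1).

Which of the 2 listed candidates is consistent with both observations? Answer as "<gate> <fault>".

Evaluate each candidate on input in0=1, in1=1, in2=1, in3=1:
  N3 stuck-at-1: N0=1, N1=1, N2=0, N3=1 [stuck-at-1], N4=1 → 1 — eliminated
  N4 stuck-at-0: N0=1, N1=1, N2=0, N3=1, N4=0 [stuck-at-0] → 0 — matches
Only N4 stuck-at-0 reproduces the observed 0.

N4 stuck-at-0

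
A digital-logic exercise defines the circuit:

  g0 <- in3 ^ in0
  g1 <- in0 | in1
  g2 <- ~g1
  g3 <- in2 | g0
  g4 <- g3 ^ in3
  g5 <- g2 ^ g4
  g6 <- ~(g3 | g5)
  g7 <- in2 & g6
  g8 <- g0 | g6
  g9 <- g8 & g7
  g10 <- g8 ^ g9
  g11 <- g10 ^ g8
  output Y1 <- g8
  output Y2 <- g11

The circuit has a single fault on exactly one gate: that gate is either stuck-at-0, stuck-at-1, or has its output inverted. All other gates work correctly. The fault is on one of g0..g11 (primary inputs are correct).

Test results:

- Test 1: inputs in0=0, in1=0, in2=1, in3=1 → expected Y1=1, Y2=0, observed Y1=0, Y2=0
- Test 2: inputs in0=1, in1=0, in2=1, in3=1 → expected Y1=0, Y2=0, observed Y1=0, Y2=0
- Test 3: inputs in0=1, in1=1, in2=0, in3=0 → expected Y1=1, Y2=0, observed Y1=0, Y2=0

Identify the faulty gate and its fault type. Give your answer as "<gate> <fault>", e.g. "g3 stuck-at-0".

Fault-free values for test 1 (in0=0, in1=0, in2=1, in3=1): g0=1, g1=0, g2=1, g3=1, g4=0, g5=1, g6=0, g7=0, g8=1, g9=0, g10=1, g11=0, giving Y1=1, Y2=0. Observed Y1=0, Y2=0.
Test 1: faults giving observed Y1=0, Y2=0 are {g0 stuck-at-0, g0 inverted output, g8 stuck-at-0, g8 inverted output}.
Test 2 (in0=1, in1=0, in2=1, in3=1): fault-free g0=0, g1=1, g2=0, g3=1, g4=0, g5=0, g6=0, g7=0, g8=0, g9=0, g10=0, g11=0 → Y1=0, Y2=0; observed Y1=0, Y2=0. Eliminates g0 inverted output, g8 inverted output.
Test 3 (in0=1, in1=1, in2=0, in3=0): fault-free g0=1, g1=1, g2=0, g3=1, g4=1, g5=1, g6=0, g7=0, g8=1, g9=0, g10=1, g11=0 → Y1=1, Y2=0; observed Y1=0, Y2=0. Eliminates g0 stuck-at-0.
Only g8 stuck-at-0 is consistent with every test.

g8 stuck-at-0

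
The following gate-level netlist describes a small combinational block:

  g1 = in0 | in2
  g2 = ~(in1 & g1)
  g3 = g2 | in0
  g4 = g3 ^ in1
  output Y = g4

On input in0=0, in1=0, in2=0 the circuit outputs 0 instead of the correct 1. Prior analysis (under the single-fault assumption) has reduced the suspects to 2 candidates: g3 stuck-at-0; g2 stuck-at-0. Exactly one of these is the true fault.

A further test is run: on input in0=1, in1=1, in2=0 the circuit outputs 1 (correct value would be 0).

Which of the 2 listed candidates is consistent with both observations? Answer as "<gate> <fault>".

g3 stuck-at-0

Evaluate each candidate on input in0=1, in1=1, in2=0:
  g3 stuck-at-0: g1=1, g2=0, g3=0 [stuck-at-0], g4=1 → 1 — matches
  g2 stuck-at-0: g1=1, g2=0 [stuck-at-0], g3=1, g4=0 → 0 — eliminated
Only g3 stuck-at-0 reproduces the observed 1.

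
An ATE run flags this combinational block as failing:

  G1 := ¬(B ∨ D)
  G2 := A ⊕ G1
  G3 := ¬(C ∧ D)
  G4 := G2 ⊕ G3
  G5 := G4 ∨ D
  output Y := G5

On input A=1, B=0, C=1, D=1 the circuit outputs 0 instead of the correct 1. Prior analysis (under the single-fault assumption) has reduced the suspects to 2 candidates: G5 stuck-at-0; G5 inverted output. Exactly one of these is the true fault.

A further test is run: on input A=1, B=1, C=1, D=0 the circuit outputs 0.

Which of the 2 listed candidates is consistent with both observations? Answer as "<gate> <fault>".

Evaluate each candidate on input A=1, B=1, C=1, D=0:
  G5 stuck-at-0: G1=0, G2=1, G3=1, G4=0, G5=0 [stuck-at-0] → 0 — matches
  G5 inverted output: G1=0, G2=1, G3=1, G4=0, G5=1 [inverted output] → 1 — eliminated
Only G5 stuck-at-0 reproduces the observed 0.

G5 stuck-at-0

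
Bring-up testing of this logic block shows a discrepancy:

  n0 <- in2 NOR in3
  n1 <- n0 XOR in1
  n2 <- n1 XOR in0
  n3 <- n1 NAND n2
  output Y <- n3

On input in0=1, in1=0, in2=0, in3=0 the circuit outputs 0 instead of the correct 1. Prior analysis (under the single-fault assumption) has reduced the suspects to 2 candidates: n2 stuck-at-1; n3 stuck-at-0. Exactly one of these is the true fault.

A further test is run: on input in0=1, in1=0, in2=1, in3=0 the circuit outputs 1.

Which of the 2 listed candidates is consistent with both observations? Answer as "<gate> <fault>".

Evaluate each candidate on input in0=1, in1=0, in2=1, in3=0:
  n2 stuck-at-1: n0=0, n1=0, n2=1 [stuck-at-1], n3=1 → 1 — matches
  n3 stuck-at-0: n0=0, n1=0, n2=1, n3=0 [stuck-at-0] → 0 — eliminated
Only n2 stuck-at-1 reproduces the observed 1.

n2 stuck-at-1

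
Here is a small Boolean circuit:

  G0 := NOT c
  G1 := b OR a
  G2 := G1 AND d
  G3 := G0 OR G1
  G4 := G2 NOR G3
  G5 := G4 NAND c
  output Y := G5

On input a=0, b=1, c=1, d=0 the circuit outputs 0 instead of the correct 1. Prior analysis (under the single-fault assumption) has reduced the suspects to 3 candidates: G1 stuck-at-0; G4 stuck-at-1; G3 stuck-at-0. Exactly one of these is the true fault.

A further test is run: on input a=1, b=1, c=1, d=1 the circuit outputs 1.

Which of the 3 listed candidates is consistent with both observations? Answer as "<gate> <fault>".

Evaluate each candidate on input a=1, b=1, c=1, d=1:
  G1 stuck-at-0: G0=0, G1=0 [stuck-at-0], G2=0, G3=0, G4=1, G5=0 → 0 — eliminated
  G4 stuck-at-1: G0=0, G1=1, G2=1, G3=1, G4=1 [stuck-at-1], G5=0 → 0 — eliminated
  G3 stuck-at-0: G0=0, G1=1, G2=1, G3=0 [stuck-at-0], G4=0, G5=1 → 1 — matches
Only G3 stuck-at-0 reproduces the observed 1.

G3 stuck-at-0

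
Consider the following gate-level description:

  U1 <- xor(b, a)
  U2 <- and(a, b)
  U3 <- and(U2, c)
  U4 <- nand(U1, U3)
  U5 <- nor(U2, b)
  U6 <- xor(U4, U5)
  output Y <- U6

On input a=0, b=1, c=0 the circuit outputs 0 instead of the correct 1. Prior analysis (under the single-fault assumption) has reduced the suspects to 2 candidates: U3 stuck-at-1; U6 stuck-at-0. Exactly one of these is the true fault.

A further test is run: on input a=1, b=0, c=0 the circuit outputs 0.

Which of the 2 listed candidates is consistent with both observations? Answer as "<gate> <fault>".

U6 stuck-at-0

Evaluate each candidate on input a=1, b=0, c=0:
  U3 stuck-at-1: U1=1, U2=0, U3=1 [stuck-at-1], U4=0, U5=1, U6=1 → 1 — eliminated
  U6 stuck-at-0: U1=1, U2=0, U3=0, U4=1, U5=1, U6=0 [stuck-at-0] → 0 — matches
Only U6 stuck-at-0 reproduces the observed 0.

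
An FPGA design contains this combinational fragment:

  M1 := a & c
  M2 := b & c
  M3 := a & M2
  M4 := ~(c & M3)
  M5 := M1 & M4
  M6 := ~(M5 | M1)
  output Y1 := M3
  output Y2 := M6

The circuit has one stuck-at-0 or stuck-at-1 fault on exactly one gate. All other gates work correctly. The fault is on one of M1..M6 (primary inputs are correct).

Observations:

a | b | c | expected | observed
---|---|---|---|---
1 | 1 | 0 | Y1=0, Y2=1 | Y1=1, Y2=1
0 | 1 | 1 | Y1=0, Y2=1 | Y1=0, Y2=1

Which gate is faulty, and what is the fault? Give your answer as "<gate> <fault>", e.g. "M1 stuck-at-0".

M2 stuck-at-1

Fault-free values for test 1 (a=1, b=1, c=0): M1=0, M2=0, M3=0, M4=1, M5=0, M6=1, giving Y1=0, Y2=1. Observed Y1=1, Y2=1.
Test 1: faults giving observed Y1=1, Y2=1 are {M2 stuck-at-1, M3 stuck-at-1}.
Test 2 (a=0, b=1, c=1): fault-free M1=0, M2=1, M3=0, M4=1, M5=0, M6=1 → Y1=0, Y2=1; observed Y1=0, Y2=1. Eliminates M3 stuck-at-1.
Only M2 stuck-at-1 is consistent with every test.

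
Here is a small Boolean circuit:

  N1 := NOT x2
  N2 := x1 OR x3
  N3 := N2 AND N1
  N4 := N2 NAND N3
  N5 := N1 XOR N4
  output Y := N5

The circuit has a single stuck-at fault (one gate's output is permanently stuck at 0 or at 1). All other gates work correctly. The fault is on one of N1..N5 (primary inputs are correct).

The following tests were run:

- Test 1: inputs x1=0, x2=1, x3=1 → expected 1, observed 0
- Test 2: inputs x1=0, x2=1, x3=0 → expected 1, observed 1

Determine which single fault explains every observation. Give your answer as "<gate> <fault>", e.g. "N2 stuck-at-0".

Fault-free values for test 1 (x1=0, x2=1, x3=1): N1=0, N2=1, N3=0, N4=1, N5=1, giving Y=1. Observed 0.
Test 1: faults giving observed 0 are {N3 stuck-at-1, N4 stuck-at-0, N5 stuck-at-0}.
Test 2 (x1=0, x2=1, x3=0): fault-free N1=0, N2=0, N3=0, N4=1, N5=1 → 1; observed 1. Eliminates N4 stuck-at-0, N5 stuck-at-0.
Only N3 stuck-at-1 is consistent with every test.

N3 stuck-at-1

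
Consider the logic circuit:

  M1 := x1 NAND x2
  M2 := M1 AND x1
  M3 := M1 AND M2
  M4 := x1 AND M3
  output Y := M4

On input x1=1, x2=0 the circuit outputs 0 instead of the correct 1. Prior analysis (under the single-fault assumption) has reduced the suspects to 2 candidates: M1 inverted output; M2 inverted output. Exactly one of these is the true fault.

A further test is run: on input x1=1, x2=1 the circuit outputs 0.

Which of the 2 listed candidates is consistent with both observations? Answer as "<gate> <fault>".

Evaluate each candidate on input x1=1, x2=1:
  M1 inverted output: M1=1 [inverted output], M2=1, M3=1, M4=1 → 1 — eliminated
  M2 inverted output: M1=0, M2=1 [inverted output], M3=0, M4=0 → 0 — matches
Only M2 inverted output reproduces the observed 0.

M2 inverted output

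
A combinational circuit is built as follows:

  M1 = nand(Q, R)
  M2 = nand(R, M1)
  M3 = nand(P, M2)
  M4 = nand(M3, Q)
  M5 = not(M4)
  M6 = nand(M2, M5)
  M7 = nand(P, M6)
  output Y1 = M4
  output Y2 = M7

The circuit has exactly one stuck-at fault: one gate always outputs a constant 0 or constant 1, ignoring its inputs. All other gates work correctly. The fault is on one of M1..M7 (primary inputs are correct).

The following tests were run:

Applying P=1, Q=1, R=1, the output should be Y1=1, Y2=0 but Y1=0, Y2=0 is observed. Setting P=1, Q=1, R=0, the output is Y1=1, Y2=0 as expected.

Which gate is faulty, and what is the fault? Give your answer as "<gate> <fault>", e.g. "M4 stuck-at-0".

M1 stuck-at-1

Fault-free values for test 1 (P=1, Q=1, R=1): M1=0, M2=1, M3=0, M4=1, M5=0, M6=1, M7=0, giving Y1=1, Y2=0. Observed Y1=0, Y2=0.
Test 1: faults giving observed Y1=0, Y2=0 are {M1 stuck-at-1, M2 stuck-at-0}.
Test 2 (P=1, Q=1, R=0): fault-free M1=1, M2=1, M3=0, M4=1, M5=0, M6=1, M7=0 → Y1=1, Y2=0; observed Y1=1, Y2=0. Eliminates M2 stuck-at-0.
Only M1 stuck-at-1 is consistent with every test.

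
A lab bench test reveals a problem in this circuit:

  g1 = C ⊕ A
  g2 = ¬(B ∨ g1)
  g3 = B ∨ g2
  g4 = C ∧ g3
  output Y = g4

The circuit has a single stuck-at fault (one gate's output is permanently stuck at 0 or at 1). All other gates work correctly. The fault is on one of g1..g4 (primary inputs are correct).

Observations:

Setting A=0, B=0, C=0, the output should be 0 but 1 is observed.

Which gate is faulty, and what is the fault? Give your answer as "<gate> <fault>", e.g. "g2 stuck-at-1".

Fault-free values for test 1 (A=0, B=0, C=0): g1=0, g2=1, g3=1, g4=0, giving Y=0. Observed 1.
Test 1: faults giving observed 1 are {g4 stuck-at-1}.
Only g4 stuck-at-1 is consistent with every test.

g4 stuck-at-1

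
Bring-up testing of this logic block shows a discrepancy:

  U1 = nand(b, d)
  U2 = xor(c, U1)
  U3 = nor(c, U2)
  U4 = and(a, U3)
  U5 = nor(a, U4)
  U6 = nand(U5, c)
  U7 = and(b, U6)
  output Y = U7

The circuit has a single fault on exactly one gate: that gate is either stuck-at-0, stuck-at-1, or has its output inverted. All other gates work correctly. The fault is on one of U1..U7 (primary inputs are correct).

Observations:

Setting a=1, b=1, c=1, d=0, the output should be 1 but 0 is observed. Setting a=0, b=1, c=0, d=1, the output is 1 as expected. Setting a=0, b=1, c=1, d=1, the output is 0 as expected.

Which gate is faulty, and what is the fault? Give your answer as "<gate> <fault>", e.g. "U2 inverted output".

Fault-free values for test 1 (a=1, b=1, c=1, d=0): U1=1, U2=0, U3=0, U4=0, U5=0, U6=1, U7=1, giving Y=1. Observed 0.
Test 1: faults giving observed 0 are {U5 stuck-at-1, U5 inverted output, U6 stuck-at-0, U6 inverted output, U7 stuck-at-0, U7 inverted output}.
Test 2 (a=0, b=1, c=0, d=1): fault-free U1=0, U2=0, U3=1, U4=0, U5=1, U6=1, U7=1 → 1; observed 1. Eliminates U6 stuck-at-0, U6 inverted output, U7 stuck-at-0, U7 inverted output.
Test 3 (a=0, b=1, c=1, d=1): fault-free U1=0, U2=1, U3=0, U4=0, U5=1, U6=0, U7=0 → 0; observed 0. Eliminates U5 inverted output.
Only U5 stuck-at-1 is consistent with every test.

U5 stuck-at-1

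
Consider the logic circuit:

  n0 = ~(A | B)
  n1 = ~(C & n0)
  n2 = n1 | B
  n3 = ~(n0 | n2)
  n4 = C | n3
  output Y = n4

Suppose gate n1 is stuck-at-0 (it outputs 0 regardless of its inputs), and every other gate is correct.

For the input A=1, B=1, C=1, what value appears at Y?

1

Propagate with n1 forced: n0=0, n1=0 [stuck-at-0], n2=1, n3=0, n4=1.
So Y = 1. (Same as the fault-free value — the fault is masked on this input.)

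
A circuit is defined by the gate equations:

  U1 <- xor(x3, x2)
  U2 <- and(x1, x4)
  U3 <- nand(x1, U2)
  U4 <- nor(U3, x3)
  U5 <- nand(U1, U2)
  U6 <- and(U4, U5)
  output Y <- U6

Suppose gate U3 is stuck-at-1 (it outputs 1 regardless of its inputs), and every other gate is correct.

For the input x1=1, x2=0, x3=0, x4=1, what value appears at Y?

0

Propagate with U3 forced: U1=0, U2=1, U3=1 [stuck-at-1], U4=0, U5=1, U6=0.
So Y = 0. (Without the fault it would be 1.)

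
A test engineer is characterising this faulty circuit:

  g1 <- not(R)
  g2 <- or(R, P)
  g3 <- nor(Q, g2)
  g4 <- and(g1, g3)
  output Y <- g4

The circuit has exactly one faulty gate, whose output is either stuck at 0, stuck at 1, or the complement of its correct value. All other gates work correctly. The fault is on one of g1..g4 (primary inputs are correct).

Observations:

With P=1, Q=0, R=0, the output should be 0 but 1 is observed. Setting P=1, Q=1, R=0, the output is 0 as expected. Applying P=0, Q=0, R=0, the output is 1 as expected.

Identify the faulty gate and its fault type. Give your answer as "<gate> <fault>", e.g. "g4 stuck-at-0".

Fault-free values for test 1 (P=1, Q=0, R=0): g1=1, g2=1, g3=0, g4=0, giving Y=0. Observed 1.
Test 1: faults giving observed 1 are {g2 stuck-at-0, g2 inverted output, g3 stuck-at-1, g3 inverted output, g4 stuck-at-1, g4 inverted output}.
Test 2 (P=1, Q=1, R=0): fault-free g1=1, g2=1, g3=0, g4=0 → 0; observed 0. Eliminates g3 stuck-at-1, g3 inverted output, g4 stuck-at-1, g4 inverted output.
Test 3 (P=0, Q=0, R=0): fault-free g1=1, g2=0, g3=1, g4=1 → 1; observed 1. Eliminates g2 inverted output.
Only g2 stuck-at-0 is consistent with every test.

g2 stuck-at-0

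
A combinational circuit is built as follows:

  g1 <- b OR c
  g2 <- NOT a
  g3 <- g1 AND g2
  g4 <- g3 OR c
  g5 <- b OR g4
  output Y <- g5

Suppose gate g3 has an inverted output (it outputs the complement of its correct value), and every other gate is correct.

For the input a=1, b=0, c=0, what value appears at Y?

1

Propagate with g3 forced: g1=0, g2=0, g3=1 [inverted output], g4=1, g5=1.
So Y = 1. (Without the fault it would be 0.)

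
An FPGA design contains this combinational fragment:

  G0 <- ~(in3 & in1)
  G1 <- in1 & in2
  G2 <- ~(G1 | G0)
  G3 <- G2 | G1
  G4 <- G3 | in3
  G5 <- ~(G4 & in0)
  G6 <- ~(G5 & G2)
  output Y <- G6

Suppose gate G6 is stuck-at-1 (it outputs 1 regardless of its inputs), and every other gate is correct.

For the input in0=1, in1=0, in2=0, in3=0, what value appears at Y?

Propagate with G6 forced: G0=1, G1=0, G2=0, G3=0, G4=0, G5=1, G6=1 [stuck-at-1].
So Y = 1. (Same as the fault-free value — the fault is masked on this input.)

1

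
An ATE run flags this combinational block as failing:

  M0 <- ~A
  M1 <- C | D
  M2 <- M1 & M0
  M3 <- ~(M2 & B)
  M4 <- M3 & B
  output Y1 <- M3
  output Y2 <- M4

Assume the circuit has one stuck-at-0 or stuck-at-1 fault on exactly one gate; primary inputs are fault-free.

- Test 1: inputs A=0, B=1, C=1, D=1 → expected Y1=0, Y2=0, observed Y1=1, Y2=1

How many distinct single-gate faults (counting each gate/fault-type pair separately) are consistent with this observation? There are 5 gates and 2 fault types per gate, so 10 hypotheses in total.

Fault-free: M0=1, M1=1, M2=1, M3=0, M4=0 → Y1=0, Y2=0. Observed Y1=1, Y2=1.
  M0 stuck-at-0: output Y1=1, Y2=1 ✓
  M0 stuck-at-1: output Y1=0, Y2=0 ✗
  M1 stuck-at-0: output Y1=1, Y2=1 ✓
  M1 stuck-at-1: output Y1=0, Y2=0 ✗
  M2 stuck-at-0: output Y1=1, Y2=1 ✓
  M2 stuck-at-1: output Y1=0, Y2=0 ✗
  M3 stuck-at-0: output Y1=0, Y2=0 ✗
  M3 stuck-at-1: output Y1=1, Y2=1 ✓
  M4 stuck-at-0: output Y1=0, Y2=0 ✗
  M4 stuck-at-1: output Y1=0, Y2=1 ✗
Consistent faults: {M0 stuck-at-0, M1 stuck-at-0, M2 stuck-at-0, M3 stuck-at-1} — 4 in all.

4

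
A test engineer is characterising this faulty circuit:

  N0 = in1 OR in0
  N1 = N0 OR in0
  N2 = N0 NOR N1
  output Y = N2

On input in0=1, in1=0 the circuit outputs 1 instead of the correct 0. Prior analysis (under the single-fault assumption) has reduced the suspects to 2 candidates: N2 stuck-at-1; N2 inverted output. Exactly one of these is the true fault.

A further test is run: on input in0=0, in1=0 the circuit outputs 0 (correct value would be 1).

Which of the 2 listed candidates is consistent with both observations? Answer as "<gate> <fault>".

Evaluate each candidate on input in0=0, in1=0:
  N2 stuck-at-1: N0=0, N1=0, N2=1 [stuck-at-1] → 1 — eliminated
  N2 inverted output: N0=0, N1=0, N2=0 [inverted output] → 0 — matches
Only N2 inverted output reproduces the observed 0.

N2 inverted output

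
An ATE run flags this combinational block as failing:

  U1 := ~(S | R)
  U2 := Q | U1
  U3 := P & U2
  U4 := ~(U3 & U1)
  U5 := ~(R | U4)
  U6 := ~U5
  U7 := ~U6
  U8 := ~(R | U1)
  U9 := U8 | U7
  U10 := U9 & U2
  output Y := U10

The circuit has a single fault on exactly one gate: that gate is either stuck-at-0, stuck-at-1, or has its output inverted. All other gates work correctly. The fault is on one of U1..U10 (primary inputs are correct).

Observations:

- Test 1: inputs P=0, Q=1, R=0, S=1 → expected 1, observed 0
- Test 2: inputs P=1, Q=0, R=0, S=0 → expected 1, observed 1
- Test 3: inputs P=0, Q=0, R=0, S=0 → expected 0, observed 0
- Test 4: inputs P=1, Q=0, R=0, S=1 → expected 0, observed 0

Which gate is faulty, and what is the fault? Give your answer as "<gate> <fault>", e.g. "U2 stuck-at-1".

U8 stuck-at-0

Fault-free values for test 1 (P=0, Q=1, R=0, S=1): U1=0, U2=1, U3=0, U4=1, U5=0, U6=1, U7=0, U8=1, U9=1, U10=1, giving Y=1. Observed 0.
Test 1: faults giving observed 0 are {U1 stuck-at-1, U1 inverted output, U2 stuck-at-0, U2 inverted output, U8 stuck-at-0, U8 inverted output, U9 stuck-at-0, U9 inverted output, U10 stuck-at-0, U10 inverted output}.
Test 2 (P=1, Q=0, R=0, S=0): fault-free U1=1, U2=1, U3=1, U4=0, U5=1, U6=0, U7=1, U8=0, U9=1, U10=1 → 1; observed 1. Eliminates U1 inverted output, U2 stuck-at-0, U2 inverted output, U9 stuck-at-0, U9 inverted output, U10 stuck-at-0, U10 inverted output.
Test 3 (P=0, Q=0, R=0, S=0): fault-free U1=1, U2=1, U3=0, U4=1, U5=0, U6=1, U7=0, U8=0, U9=0, U10=0 → 0; observed 0. Eliminates U8 inverted output.
Test 4 (P=1, Q=0, R=0, S=1): fault-free U1=0, U2=0, U3=0, U4=1, U5=0, U6=1, U7=0, U8=1, U9=1, U10=0 → 0; observed 0. Eliminates U1 stuck-at-1.
Only U8 stuck-at-0 is consistent with every test.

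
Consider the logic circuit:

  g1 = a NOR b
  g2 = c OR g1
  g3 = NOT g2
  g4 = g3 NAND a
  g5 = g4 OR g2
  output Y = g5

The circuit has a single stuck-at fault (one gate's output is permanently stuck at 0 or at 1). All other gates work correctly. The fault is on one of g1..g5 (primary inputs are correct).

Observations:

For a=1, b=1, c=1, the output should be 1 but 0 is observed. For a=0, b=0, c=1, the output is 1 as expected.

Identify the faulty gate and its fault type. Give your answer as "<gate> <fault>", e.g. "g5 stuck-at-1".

g2 stuck-at-0

Fault-free values for test 1 (a=1, b=1, c=1): g1=0, g2=1, g3=0, g4=1, g5=1, giving Y=1. Observed 0.
Test 1: faults giving observed 0 are {g2 stuck-at-0, g5 stuck-at-0}.
Test 2 (a=0, b=0, c=1): fault-free g1=1, g2=1, g3=0, g4=1, g5=1 → 1; observed 1. Eliminates g5 stuck-at-0.
Only g2 stuck-at-0 is consistent with every test.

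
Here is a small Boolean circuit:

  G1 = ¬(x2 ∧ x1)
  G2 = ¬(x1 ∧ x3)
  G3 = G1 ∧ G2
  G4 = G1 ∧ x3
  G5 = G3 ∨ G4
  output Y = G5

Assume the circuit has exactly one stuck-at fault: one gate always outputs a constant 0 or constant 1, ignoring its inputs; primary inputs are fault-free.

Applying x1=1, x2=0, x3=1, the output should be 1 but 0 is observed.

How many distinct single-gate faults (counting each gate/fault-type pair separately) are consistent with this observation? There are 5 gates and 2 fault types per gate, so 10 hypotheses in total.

Fault-free: G1=1, G2=0, G3=0, G4=1, G5=1 → 1. Observed 0.
  G1 stuck-at-0: output 0 ✓
  G1 stuck-at-1: output 1 ✗
  G2 stuck-at-0: output 1 ✗
  G2 stuck-at-1: output 1 ✗
  G3 stuck-at-0: output 1 ✗
  G3 stuck-at-1: output 1 ✗
  G4 stuck-at-0: output 0 ✓
  G4 stuck-at-1: output 1 ✗
  G5 stuck-at-0: output 0 ✓
  G5 stuck-at-1: output 1 ✗
Consistent faults: {G1 stuck-at-0, G4 stuck-at-0, G5 stuck-at-0} — 3 in all.

3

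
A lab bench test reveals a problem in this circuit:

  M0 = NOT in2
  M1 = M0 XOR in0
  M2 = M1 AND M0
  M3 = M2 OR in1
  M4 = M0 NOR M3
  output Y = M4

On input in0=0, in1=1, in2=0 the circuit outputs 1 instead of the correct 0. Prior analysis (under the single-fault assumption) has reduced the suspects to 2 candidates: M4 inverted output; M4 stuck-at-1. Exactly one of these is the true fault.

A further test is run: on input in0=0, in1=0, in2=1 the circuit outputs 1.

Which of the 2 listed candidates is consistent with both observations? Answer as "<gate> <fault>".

M4 stuck-at-1

Evaluate each candidate on input in0=0, in1=0, in2=1:
  M4 inverted output: M0=0, M1=0, M2=0, M3=0, M4=0 [inverted output] → 0 — eliminated
  M4 stuck-at-1: M0=0, M1=0, M2=0, M3=0, M4=1 [stuck-at-1] → 1 — matches
Only M4 stuck-at-1 reproduces the observed 1.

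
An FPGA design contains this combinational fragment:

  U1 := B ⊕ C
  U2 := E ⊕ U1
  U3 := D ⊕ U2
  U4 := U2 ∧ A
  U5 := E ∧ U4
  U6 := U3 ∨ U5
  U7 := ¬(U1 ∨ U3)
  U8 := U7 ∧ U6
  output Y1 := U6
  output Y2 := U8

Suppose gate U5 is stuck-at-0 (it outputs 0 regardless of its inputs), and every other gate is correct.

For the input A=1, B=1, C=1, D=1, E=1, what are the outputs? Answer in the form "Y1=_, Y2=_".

Propagate with U5 forced: U1=0, U2=1, U3=0, U4=1, U5=0 [stuck-at-0], U6=0, U7=1, U8=0.
So the outputs are Y1=0, Y2=0. (Without the fault they would be Y1=1, Y2=1.)

Y1=0, Y2=0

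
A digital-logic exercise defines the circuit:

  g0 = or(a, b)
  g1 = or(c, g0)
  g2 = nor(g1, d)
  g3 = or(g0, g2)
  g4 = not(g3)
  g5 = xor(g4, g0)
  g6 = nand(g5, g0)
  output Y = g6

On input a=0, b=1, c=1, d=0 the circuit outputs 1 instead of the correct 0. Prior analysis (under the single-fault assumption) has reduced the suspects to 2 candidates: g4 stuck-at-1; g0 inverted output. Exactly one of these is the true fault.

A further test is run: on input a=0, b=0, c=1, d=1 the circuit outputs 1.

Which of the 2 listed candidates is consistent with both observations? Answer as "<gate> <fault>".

Evaluate each candidate on input a=0, b=0, c=1, d=1:
  g4 stuck-at-1: g0=0, g1=1, g2=0, g3=0, g4=1 [stuck-at-1], g5=1, g6=1 → 1 — matches
  g0 inverted output: g0=1 [inverted output], g1=1, g2=0, g3=1, g4=0, g5=1, g6=0 → 0 — eliminated
Only g4 stuck-at-1 reproduces the observed 1.

g4 stuck-at-1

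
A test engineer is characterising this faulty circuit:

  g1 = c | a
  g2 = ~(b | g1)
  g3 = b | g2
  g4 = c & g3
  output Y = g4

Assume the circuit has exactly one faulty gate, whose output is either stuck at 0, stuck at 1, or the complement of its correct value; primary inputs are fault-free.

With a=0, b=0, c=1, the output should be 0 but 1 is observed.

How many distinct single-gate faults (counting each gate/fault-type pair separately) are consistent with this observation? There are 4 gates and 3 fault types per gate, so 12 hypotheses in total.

8

Fault-free: g1=1, g2=0, g3=0, g4=0 → 0. Observed 1.
  g1 stuck-at-0: output 1 ✓
  g1 stuck-at-1: output 0 ✗
  g1 inverted output: output 1 ✓
  g2 stuck-at-0: output 0 ✗
  g2 stuck-at-1: output 1 ✓
  g2 inverted output: output 1 ✓
  g3 stuck-at-0: output 0 ✗
  g3 stuck-at-1: output 1 ✓
  g3 inverted output: output 1 ✓
  g4 stuck-at-0: output 0 ✗
  g4 stuck-at-1: output 1 ✓
  g4 inverted output: output 1 ✓
Consistent faults: {g1 stuck-at-0, g1 inverted output, g2 stuck-at-1, g2 inverted output, g3 stuck-at-1, g3 inverted output, g4 stuck-at-1, g4 inverted output} — 8 in all.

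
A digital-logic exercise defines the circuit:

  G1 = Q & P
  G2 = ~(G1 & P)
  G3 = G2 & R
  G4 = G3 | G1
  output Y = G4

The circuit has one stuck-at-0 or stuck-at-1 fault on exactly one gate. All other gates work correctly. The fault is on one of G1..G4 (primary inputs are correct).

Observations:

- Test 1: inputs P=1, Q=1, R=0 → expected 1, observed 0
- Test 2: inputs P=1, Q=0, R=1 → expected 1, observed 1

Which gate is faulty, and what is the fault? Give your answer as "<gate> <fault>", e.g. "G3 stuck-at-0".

Fault-free values for test 1 (P=1, Q=1, R=0): G1=1, G2=0, G3=0, G4=1, giving Y=1. Observed 0.
Test 1: faults giving observed 0 are {G1 stuck-at-0, G4 stuck-at-0}.
Test 2 (P=1, Q=0, R=1): fault-free G1=0, G2=1, G3=1, G4=1 → 1; observed 1. Eliminates G4 stuck-at-0.
Only G1 stuck-at-0 is consistent with every test.

G1 stuck-at-0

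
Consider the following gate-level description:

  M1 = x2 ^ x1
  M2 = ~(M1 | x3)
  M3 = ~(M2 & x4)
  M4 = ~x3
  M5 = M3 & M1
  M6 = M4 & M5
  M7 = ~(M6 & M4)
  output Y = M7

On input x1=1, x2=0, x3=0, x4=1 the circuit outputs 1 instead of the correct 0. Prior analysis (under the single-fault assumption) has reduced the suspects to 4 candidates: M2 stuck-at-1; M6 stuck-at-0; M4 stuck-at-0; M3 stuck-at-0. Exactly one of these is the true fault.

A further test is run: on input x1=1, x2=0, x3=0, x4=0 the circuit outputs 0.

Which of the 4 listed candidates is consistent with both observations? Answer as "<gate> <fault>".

M2 stuck-at-1

Evaluate each candidate on input x1=1, x2=0, x3=0, x4=0:
  M2 stuck-at-1: M1=1, M2=1 [stuck-at-1], M3=1, M4=1, M5=1, M6=1, M7=0 → 0 — matches
  M6 stuck-at-0: M1=1, M2=0, M3=1, M4=1, M5=1, M6=0 [stuck-at-0], M7=1 → 1 — eliminated
  M4 stuck-at-0: M1=1, M2=0, M3=1, M4=0 [stuck-at-0], M5=1, M6=0, M7=1 → 1 — eliminated
  M3 stuck-at-0: M1=1, M2=0, M3=0 [stuck-at-0], M4=1, M5=0, M6=0, M7=1 → 1 — eliminated
Only M2 stuck-at-1 reproduces the observed 0.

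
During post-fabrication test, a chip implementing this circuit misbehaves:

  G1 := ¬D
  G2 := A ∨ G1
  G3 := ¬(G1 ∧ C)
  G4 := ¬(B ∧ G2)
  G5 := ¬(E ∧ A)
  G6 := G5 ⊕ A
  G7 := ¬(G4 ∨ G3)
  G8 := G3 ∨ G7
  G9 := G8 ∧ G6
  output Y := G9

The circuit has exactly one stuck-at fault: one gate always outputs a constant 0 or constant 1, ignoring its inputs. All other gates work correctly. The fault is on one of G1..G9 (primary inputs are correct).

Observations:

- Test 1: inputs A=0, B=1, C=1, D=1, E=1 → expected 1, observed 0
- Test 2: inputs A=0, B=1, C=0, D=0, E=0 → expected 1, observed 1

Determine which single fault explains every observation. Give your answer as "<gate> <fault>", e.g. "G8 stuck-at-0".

G3 stuck-at-0

Fault-free values for test 1 (A=0, B=1, C=1, D=1, E=1): G1=0, G2=0, G3=1, G4=1, G5=1, G6=1, G7=0, G8=1, G9=1, giving Y=1. Observed 0.
Test 1: faults giving observed 0 are {G3 stuck-at-0, G5 stuck-at-0, G6 stuck-at-0, G8 stuck-at-0, G9 stuck-at-0}.
Test 2 (A=0, B=1, C=0, D=0, E=0): fault-free G1=1, G2=1, G3=1, G4=0, G5=1, G6=1, G7=0, G8=1, G9=1 → 1; observed 1. Eliminates G5 stuck-at-0, G6 stuck-at-0, G8 stuck-at-0, G9 stuck-at-0.
Only G3 stuck-at-0 is consistent with every test.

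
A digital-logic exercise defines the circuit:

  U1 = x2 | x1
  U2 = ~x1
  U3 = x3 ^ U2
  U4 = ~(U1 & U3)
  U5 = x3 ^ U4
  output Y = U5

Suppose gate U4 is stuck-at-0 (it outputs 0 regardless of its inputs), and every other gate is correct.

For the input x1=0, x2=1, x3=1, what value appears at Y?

1

Propagate with U4 forced: U1=1, U2=1, U3=0, U4=0 [stuck-at-0], U5=1.
So Y = 1. (Without the fault it would be 0.)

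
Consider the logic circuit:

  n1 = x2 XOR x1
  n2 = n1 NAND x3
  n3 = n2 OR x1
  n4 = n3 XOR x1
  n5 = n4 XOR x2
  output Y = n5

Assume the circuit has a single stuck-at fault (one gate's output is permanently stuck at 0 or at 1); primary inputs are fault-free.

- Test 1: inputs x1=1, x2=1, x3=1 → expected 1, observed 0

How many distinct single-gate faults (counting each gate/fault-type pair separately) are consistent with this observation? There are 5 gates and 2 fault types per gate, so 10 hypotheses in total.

Fault-free: n1=0, n2=1, n3=1, n4=0, n5=1 → 1. Observed 0.
  n1 stuck-at-0: output 1 ✗
  n1 stuck-at-1: output 1 ✗
  n2 stuck-at-0: output 1 ✗
  n2 stuck-at-1: output 1 ✗
  n3 stuck-at-0: output 0 ✓
  n3 stuck-at-1: output 1 ✗
  n4 stuck-at-0: output 1 ✗
  n4 stuck-at-1: output 0 ✓
  n5 stuck-at-0: output 0 ✓
  n5 stuck-at-1: output 1 ✗
Consistent faults: {n3 stuck-at-0, n4 stuck-at-1, n5 stuck-at-0} — 3 in all.

3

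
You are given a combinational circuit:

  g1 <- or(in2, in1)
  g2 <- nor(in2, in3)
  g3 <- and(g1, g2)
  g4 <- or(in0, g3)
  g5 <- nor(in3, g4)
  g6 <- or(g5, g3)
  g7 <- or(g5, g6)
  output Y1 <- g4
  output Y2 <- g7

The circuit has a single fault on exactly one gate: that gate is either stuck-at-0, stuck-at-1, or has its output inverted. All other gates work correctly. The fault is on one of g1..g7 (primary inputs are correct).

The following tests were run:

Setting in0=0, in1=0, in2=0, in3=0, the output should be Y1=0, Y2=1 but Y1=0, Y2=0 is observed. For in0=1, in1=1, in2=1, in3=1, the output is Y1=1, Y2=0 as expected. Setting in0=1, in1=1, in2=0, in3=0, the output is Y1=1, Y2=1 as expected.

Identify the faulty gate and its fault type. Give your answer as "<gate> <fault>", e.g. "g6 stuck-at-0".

Fault-free values for test 1 (in0=0, in1=0, in2=0, in3=0): g1=0, g2=1, g3=0, g4=0, g5=1, g6=1, g7=1, giving Y1=0, Y2=1. Observed Y1=0, Y2=0.
Test 1: faults giving observed Y1=0, Y2=0 are {g5 stuck-at-0, g5 inverted output, g7 stuck-at-0, g7 inverted output}.
Test 2 (in0=1, in1=1, in2=1, in3=1): fault-free g1=1, g2=0, g3=0, g4=1, g5=0, g6=0, g7=0 → Y1=1, Y2=0; observed Y1=1, Y2=0. Eliminates g5 inverted output, g7 inverted output.
Test 3 (in0=1, in1=1, in2=0, in3=0): fault-free g1=1, g2=1, g3=1, g4=1, g5=0, g6=1, g7=1 → Y1=1, Y2=1; observed Y1=1, Y2=1. Eliminates g7 stuck-at-0.
Only g5 stuck-at-0 is consistent with every test.

g5 stuck-at-0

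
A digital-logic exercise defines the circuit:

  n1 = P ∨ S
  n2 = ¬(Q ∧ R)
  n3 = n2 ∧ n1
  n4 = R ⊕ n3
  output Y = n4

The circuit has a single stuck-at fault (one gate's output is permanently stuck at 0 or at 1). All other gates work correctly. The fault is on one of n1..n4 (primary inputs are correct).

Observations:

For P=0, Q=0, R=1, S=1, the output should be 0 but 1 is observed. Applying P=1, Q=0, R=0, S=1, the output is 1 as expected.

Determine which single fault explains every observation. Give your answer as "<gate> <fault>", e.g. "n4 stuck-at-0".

Fault-free values for test 1 (P=0, Q=0, R=1, S=1): n1=1, n2=1, n3=1, n4=0, giving Y=0. Observed 1.
Test 1: faults giving observed 1 are {n1 stuck-at-0, n2 stuck-at-0, n3 stuck-at-0, n4 stuck-at-1}.
Test 2 (P=1, Q=0, R=0, S=1): fault-free n1=1, n2=1, n3=1, n4=1 → 1; observed 1. Eliminates n1 stuck-at-0, n2 stuck-at-0, n3 stuck-at-0.
Only n4 stuck-at-1 is consistent with every test.

n4 stuck-at-1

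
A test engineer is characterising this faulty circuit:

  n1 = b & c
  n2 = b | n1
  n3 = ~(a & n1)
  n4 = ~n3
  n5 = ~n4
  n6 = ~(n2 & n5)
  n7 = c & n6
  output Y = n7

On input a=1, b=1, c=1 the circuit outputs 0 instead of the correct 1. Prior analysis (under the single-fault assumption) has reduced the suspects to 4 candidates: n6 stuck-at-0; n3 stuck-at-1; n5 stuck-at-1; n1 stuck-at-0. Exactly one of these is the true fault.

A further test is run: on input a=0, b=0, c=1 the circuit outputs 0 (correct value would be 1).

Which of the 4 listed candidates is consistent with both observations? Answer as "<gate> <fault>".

n6 stuck-at-0

Evaluate each candidate on input a=0, b=0, c=1:
  n6 stuck-at-0: n1=0, n2=0, n3=1, n4=0, n5=1, n6=0 [stuck-at-0], n7=0 → 0 — matches
  n3 stuck-at-1: n1=0, n2=0, n3=1 [stuck-at-1], n4=0, n5=1, n6=1, n7=1 → 1 — eliminated
  n5 stuck-at-1: n1=0, n2=0, n3=1, n4=0, n5=1 [stuck-at-1], n6=1, n7=1 → 1 — eliminated
  n1 stuck-at-0: n1=0 [stuck-at-0], n2=0, n3=1, n4=0, n5=1, n6=1, n7=1 → 1 — eliminated
Only n6 stuck-at-0 reproduces the observed 0.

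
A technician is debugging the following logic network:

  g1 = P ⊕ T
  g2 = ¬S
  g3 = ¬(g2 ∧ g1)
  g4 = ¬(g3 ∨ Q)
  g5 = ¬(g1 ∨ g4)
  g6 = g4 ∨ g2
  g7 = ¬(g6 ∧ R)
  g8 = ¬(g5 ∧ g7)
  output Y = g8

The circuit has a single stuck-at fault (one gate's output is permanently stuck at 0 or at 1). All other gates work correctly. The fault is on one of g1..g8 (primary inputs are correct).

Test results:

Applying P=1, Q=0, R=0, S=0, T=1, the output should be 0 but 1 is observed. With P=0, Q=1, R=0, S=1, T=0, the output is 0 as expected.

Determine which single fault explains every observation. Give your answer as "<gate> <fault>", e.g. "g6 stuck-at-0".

Fault-free values for test 1 (P=1, Q=0, R=0, S=0, T=1): g1=0, g2=1, g3=1, g4=0, g5=1, g6=1, g7=1, g8=0, giving Y=0. Observed 1.
Test 1: faults giving observed 1 are {g1 stuck-at-1, g3 stuck-at-0, g4 stuck-at-1, g5 stuck-at-0, g7 stuck-at-0, g8 stuck-at-1}.
Test 2 (P=0, Q=1, R=0, S=1, T=0): fault-free g1=0, g2=0, g3=1, g4=0, g5=1, g6=0, g7=1, g8=0 → 0; observed 0. Eliminates g1 stuck-at-1, g4 stuck-at-1, g5 stuck-at-0, g7 stuck-at-0, g8 stuck-at-1.
Only g3 stuck-at-0 is consistent with every test.

g3 stuck-at-0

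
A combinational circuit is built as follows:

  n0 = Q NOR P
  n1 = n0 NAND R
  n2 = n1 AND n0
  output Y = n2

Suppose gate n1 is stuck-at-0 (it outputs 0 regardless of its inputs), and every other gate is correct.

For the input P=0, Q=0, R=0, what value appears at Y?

Propagate with n1 forced: n0=1, n1=0 [stuck-at-0], n2=0.
So Y = 0. (Without the fault it would be 1.)

0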